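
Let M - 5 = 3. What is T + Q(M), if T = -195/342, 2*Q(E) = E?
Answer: 391/114 ≈ 3.4298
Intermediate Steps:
M = 8 (M = 5 + 3 = 8)
Q(E) = E/2
T = -65/114 (T = -195*1/342 = -65/114 ≈ -0.57018)
T + Q(M) = -65/114 + (1/2)*8 = -65/114 + 4 = 391/114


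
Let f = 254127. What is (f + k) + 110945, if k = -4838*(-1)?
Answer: 369910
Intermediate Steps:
k = 4838
(f + k) + 110945 = (254127 + 4838) + 110945 = 258965 + 110945 = 369910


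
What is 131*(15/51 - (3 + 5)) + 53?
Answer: -16260/17 ≈ -956.47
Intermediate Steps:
131*(15/51 - (3 + 5)) + 53 = 131*(15*(1/51) - 8) + 53 = 131*(5/17 - 1*8) + 53 = 131*(5/17 - 8) + 53 = 131*(-131/17) + 53 = -17161/17 + 53 = -16260/17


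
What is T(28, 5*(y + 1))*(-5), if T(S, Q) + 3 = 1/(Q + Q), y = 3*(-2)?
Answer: 151/10 ≈ 15.100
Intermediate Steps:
y = -6
T(S, Q) = -3 + 1/(2*Q) (T(S, Q) = -3 + 1/(Q + Q) = -3 + 1/(2*Q))
T(28, 5*(y + 1))*(-5) = (-3 + 1/(2*((5*(-6 + 1)))))*(-5) = (-3 + 1/(2*((5*(-5)))))*(-5) = (-3 + (½)/(-25))*(-5) = (-3 + (½)*(-1/25))*(-5) = (-3 - 1/50)*(-5) = -151/50*(-5) = 151/10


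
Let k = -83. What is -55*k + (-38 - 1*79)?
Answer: 4448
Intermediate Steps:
-55*k + (-38 - 1*79) = -55*(-83) + (-38 - 1*79) = 4565 + (-38 - 79) = 4565 - 117 = 4448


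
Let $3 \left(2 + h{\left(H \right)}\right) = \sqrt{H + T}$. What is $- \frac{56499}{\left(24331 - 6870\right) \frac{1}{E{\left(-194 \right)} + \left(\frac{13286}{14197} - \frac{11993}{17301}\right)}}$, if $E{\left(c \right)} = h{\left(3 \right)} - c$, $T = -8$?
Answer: $- \frac{889276886350337}{1429603642639} - \frac{18833 i \sqrt{5}}{17461} \approx -622.04 - 2.4118 i$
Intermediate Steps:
$h{\left(H \right)} = -2 + \frac{\sqrt{-8 + H}}{3}$ ($h{\left(H \right)} = -2 + \frac{\sqrt{H - 8}}{3} = -2 + \frac{\sqrt{-8 + H}}{3}$)
$E{\left(c \right)} = -2 - c + \frac{i \sqrt{5}}{3}$ ($E{\left(c \right)} = \left(-2 + \frac{\sqrt{-8 + 3}}{3}\right) - c = \left(-2 + \frac{\sqrt{-5}}{3}\right) - c = \left(-2 + \frac{i \sqrt{5}}{3}\right) - c = -2 - c + \frac{i \sqrt{5}}{3}$)
$- \frac{56499}{\left(24331 - 6870\right) \frac{1}{E{\left(-194 \right)} + \left(\frac{13286}{14197} - \frac{11993}{17301}\right)}} = - \frac{56499}{\left(24331 - 6870\right) \frac{1}{\left(-2 - -194 + \frac{i \sqrt{5}}{3}\right) + \left(\frac{13286}{14197} - \frac{11993}{17301}\right)}} = - \frac{56499}{17461 \frac{1}{\left(-2 + 194 + \frac{i \sqrt{5}}{3}\right) + \left(13286 \cdot \frac{1}{14197} - \frac{11993}{17301}\right)}} = - \frac{56499}{17461 \frac{1}{\left(192 + \frac{i \sqrt{5}}{3}\right) + \left(\frac{13286}{14197} - \frac{11993}{17301}\right)}} = - \frac{56499}{17461 \frac{1}{\left(192 + \frac{i \sqrt{5}}{3}\right) + \frac{59596465}{245622297}}} = - \frac{56499}{17461 \frac{1}{\frac{47219077489}{245622297} + \frac{i \sqrt{5}}{3}}} = - 56499 \left(\frac{47219077489}{4288810927917} + \frac{i \sqrt{5}}{52383}\right) = - \frac{889276886350337}{1429603642639} - \frac{18833 i \sqrt{5}}{17461}$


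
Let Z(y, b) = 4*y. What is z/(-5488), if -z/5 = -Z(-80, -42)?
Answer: 100/343 ≈ 0.29155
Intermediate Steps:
z = -1600 (z = -(-5)*4*(-80) = -(-5)*(-320) = -5*320 = -1600)
z/(-5488) = -1600/(-5488) = -1600*(-1/5488) = 100/343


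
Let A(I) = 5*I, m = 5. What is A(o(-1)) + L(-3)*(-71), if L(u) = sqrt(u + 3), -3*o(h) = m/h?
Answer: 25/3 ≈ 8.3333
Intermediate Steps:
o(h) = -5/(3*h)
L(u) = sqrt(3 + u)
A(o(-1)) + L(-3)*(-71) = 5*(-5/3/(-1)) + sqrt(3 - 3)*(-71) = 5*(-5/3*(-1)) + sqrt(0)*(-71) = 5*(5/3) + 0*(-71) = 25/3 + 0 = 25/3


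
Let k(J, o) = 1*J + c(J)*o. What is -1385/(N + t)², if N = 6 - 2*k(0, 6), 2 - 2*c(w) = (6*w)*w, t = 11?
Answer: -277/5 ≈ -55.400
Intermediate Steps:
c(w) = 1 - 3*w² (c(w) = 1 - 6*w*w/2 = 1 - 3*w²)
k(J, o) = J + o*(1 - 3*J²) (k(J, o) = 1*J + (1 - 3*J²)*o = J + o*(1 - 3*J²))
N = -6 (N = 6 - 2*(0 - 1*6*(-1 + 3*0²)) = 6 - 2*(0 - 1*6*(-1 + 3*0)) = 6 - 2*(0 - 1*6*(-1 + 0)) = 6 - 2*(0 - 1*6*(-1)) = 6 - 2*(0 + 6) = 6 - 2*6 = 6 - 12 = -6)
-1385/(N + t)² = -1385/(-6 + 11)² = -1385/(5²) = -1385/25 = -1385*1/25 = -277/5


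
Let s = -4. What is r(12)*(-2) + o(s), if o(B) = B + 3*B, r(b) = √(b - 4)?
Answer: -16 - 4*√2 ≈ -21.657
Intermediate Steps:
r(b) = √(-4 + b)
o(B) = 4*B
r(12)*(-2) + o(s) = √(-4 + 12)*(-2) + 4*(-4) = √8*(-2) - 16 = (2*√2)*(-2) - 16 = -4*√2 - 16 = -16 - 4*√2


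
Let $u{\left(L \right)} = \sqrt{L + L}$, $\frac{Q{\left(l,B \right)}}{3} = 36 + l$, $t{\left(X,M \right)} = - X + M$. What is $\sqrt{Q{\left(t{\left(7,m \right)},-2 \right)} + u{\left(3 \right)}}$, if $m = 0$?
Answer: $\sqrt{87 + \sqrt{6}} \approx 9.4578$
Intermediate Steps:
$t{\left(X,M \right)} = M - X$
$Q{\left(l,B \right)} = 108 + 3 l$ ($Q{\left(l,B \right)} = 3 \left(36 + l\right) = 108 + 3 l$)
$u{\left(L \right)} = \sqrt{2} \sqrt{L}$ ($u{\left(L \right)} = \sqrt{2 L} = \sqrt{2} \sqrt{L}$)
$\sqrt{Q{\left(t{\left(7,m \right)},-2 \right)} + u{\left(3 \right)}} = \sqrt{\left(108 + 3 \left(0 - 7\right)\right) + \sqrt{2} \sqrt{3}} = \sqrt{\left(108 + 3 \left(0 - 7\right)\right) + \sqrt{6}} = \sqrt{\left(108 + 3 \left(-7\right)\right) + \sqrt{6}} = \sqrt{\left(108 - 21\right) + \sqrt{6}} = \sqrt{87 + \sqrt{6}}$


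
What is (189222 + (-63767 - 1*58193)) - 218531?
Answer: -151269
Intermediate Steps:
(189222 + (-63767 - 1*58193)) - 218531 = (189222 + (-63767 - 58193)) - 218531 = (189222 - 121960) - 218531 = 67262 - 218531 = -151269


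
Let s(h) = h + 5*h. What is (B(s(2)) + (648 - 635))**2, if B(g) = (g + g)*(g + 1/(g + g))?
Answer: 91204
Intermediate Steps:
s(h) = 6*h
B(g) = 2*g*(g + 1/(2*g)) (B(g) = (2*g)*(g + 1/(2*g)) = 2*g*(g + 1/(2*g)))
(B(s(2)) + (648 - 635))**2 = ((1 + 2*(6*2)**2) + (648 - 635))**2 = ((1 + 2*12**2) + 13)**2 = ((1 + 2*144) + 13)**2 = ((1 + 288) + 13)**2 = (289 + 13)**2 = 302**2 = 91204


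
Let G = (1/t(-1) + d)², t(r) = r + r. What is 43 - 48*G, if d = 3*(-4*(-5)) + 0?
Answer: -169889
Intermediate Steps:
t(r) = 2*r
d = 60 (d = 3*20 + 0 = 60 + 0 = 60)
G = 14161/4 (G = (1/(2*(-1)) + 60)² = (1/(-2) + 60)² = (-½ + 60)² = (119/2)² = 14161/4 ≈ 3540.3)
43 - 48*G = 43 - 48*14161/4 = 43 - 169932 = -169889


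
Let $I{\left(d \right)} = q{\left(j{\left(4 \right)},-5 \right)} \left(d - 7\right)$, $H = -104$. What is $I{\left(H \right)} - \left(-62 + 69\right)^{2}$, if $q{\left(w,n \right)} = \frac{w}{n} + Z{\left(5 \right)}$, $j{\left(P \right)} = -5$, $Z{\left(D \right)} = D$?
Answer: $-715$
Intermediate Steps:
$q{\left(w,n \right)} = 5 + \frac{w}{n}$ ($q{\left(w,n \right)} = \frac{w}{n} + 5 = 5 + \frac{w}{n}$)
$I{\left(d \right)} = -42 + 6 d$ ($I{\left(d \right)} = \left(5 - \frac{5}{-5}\right) \left(d - 7\right) = \left(5 - -1\right) \left(-7 + d\right) = \left(5 + 1\right) \left(-7 + d\right) = 6 \left(-7 + d\right) = -42 + 6 d$)
$I{\left(H \right)} - \left(-62 + 69\right)^{2} = \left(-42 + 6 \left(-104\right)\right) - \left(-62 + 69\right)^{2} = \left(-42 - 624\right) - 7^{2} = -666 - 49 = -715$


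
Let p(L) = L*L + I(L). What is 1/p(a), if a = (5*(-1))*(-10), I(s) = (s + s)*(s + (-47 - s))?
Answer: -1/2200 ≈ -0.00045455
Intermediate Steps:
I(s) = -94*s (I(s) = (2*s)*(-47) = -94*s)
a = 50 (a = -5*(-10) = 50)
p(L) = L² - 94*L (p(L) = L*L - 94*L = L² - 94*L)
1/p(a) = 1/(50*(-94 + 50)) = 1/(50*(-44)) = 1/(-2200) = -1/2200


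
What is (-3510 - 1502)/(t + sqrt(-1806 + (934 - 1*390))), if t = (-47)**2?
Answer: -11071508/4880943 + 5012*I*sqrt(1262)/4880943 ≈ -2.2683 + 0.036479*I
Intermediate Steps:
t = 2209
(-3510 - 1502)/(t + sqrt(-1806 + (934 - 1*390))) = (-3510 - 1502)/(2209 + sqrt(-1806 + (934 - 1*390))) = -5012/(2209 + sqrt(-1806 + (934 - 390))) = -5012/(2209 + sqrt(-1806 + 544)) = -5012/(2209 + sqrt(-1262)) = -5012/(2209 + I*sqrt(1262))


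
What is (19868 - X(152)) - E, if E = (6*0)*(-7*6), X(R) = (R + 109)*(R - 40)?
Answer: -9364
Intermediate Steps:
X(R) = (-40 + R)*(109 + R) (X(R) = (109 + R)*(-40 + R) = (-40 + R)*(109 + R))
E = 0 (E = 0*(-42) = 0)
(19868 - X(152)) - E = (19868 - (-4360 + 152**2 + 69*152)) - 1*0 = (19868 - (-4360 + 23104 + 10488)) + 0 = (19868 - 1*29232) + 0 = (19868 - 29232) + 0 = -9364 + 0 = -9364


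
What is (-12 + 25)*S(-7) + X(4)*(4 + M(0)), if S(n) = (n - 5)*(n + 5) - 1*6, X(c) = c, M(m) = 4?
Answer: 266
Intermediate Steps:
S(n) = -6 + (-5 + n)*(5 + n) (S(n) = (-5 + n)*(5 + n) - 6 = -6 + (-5 + n)*(5 + n))
(-12 + 25)*S(-7) + X(4)*(4 + M(0)) = (-12 + 25)*(-31 + (-7)**2) + 4*(4 + 4) = 13*(-31 + 49) + 4*8 = 13*18 + 32 = 234 + 32 = 266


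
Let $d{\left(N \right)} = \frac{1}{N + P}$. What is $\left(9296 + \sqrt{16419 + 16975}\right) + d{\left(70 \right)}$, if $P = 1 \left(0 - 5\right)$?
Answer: $\frac{604241}{65} + \sqrt{33394} \approx 9478.8$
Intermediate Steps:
$P = -5$ ($P = 1 \left(-5\right) = -5$)
$d{\left(N \right)} = \frac{1}{-5 + N}$ ($d{\left(N \right)} = \frac{1}{N - 5} = \frac{1}{-5 + N}$)
$\left(9296 + \sqrt{16419 + 16975}\right) + d{\left(70 \right)} = \left(9296 + \sqrt{16419 + 16975}\right) + \frac{1}{-5 + 70} = \left(9296 + \sqrt{33394}\right) + \frac{1}{65} = \frac{604241}{65} + \sqrt{33394}$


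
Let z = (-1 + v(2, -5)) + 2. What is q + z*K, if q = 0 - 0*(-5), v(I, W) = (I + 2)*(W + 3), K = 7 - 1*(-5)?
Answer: -84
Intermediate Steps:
K = 12 (K = 7 + 5 = 12)
v(I, W) = (2 + I)*(3 + W)
q = 0 (q = 0 - 1*0 = 0 + 0 = 0)
z = -7 (z = (-1 + (6 + 2*(-5) + 3*2 + 2*(-5))) + 2 = (-1 + (6 - 10 + 6 - 10)) + 2 = (-1 - 8) + 2 = -9 + 2 = -7)
q + z*K = 0 - 7*12 = 0 - 84 = -84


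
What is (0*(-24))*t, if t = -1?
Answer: 0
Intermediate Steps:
(0*(-24))*t = (0*(-24))*(-1) = 0*(-1) = 0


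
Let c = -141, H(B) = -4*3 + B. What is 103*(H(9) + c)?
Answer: -14832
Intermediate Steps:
H(B) = -12 + B
103*(H(9) + c) = 103*((-12 + 9) - 141) = 103*(-3 - 141) = 103*(-144) = -14832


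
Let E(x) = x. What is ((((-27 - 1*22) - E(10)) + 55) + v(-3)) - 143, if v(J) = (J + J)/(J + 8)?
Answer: -741/5 ≈ -148.20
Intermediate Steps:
v(J) = 2*J/(8 + J) (v(J) = (2*J)/(8 + J) = 2*J/(8 + J))
((((-27 - 1*22) - E(10)) + 55) + v(-3)) - 143 = ((((-27 - 1*22) - 1*10) + 55) + 2*(-3)/(8 - 3)) - 143 = ((((-27 - 22) - 10) + 55) + 2*(-3)/5) - 143 = (((-49 - 10) + 55) + 2*(-3)*(⅕)) - 143 = ((-59 + 55) - 6/5) - 143 = (-4 - 6/5) - 143 = -26/5 - 143 = -741/5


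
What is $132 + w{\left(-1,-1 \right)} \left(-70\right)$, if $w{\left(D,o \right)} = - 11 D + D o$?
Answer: $-708$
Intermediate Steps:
$132 + w{\left(-1,-1 \right)} \left(-70\right) = 132 + - (-11 - 1) \left(-70\right) = 132 + \left(-1\right) \left(-12\right) \left(-70\right) = 132 + 12 \left(-70\right) = 132 - 840 = -708$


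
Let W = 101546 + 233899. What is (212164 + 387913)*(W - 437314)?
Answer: -61129243913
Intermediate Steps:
W = 335445
(212164 + 387913)*(W - 437314) = (212164 + 387913)*(335445 - 437314) = 600077*(-101869) = -61129243913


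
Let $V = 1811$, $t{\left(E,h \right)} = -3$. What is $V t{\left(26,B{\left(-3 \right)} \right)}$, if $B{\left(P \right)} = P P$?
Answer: $-5433$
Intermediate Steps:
$B{\left(P \right)} = P^{2}$
$V t{\left(26,B{\left(-3 \right)} \right)} = 1811 \left(-3\right) = -5433$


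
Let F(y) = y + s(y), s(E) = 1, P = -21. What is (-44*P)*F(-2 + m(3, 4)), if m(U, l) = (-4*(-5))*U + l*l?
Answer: 69300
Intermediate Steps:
m(U, l) = l² + 20*U (m(U, l) = 20*U + l² = l² + 20*U)
F(y) = 1 + y (F(y) = y + 1 = 1 + y)
(-44*P)*F(-2 + m(3, 4)) = (-44*(-21))*(1 + (-2 + (4² + 20*3))) = 924*(1 + (-2 + (16 + 60))) = 924*(1 + (-2 + 76)) = 924*(1 + 74) = 924*75 = 69300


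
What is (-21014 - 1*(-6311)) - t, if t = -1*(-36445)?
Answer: -51148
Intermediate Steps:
t = 36445
(-21014 - 1*(-6311)) - t = (-21014 - 1*(-6311)) - 1*36445 = (-21014 + 6311) - 36445 = -14703 - 36445 = -51148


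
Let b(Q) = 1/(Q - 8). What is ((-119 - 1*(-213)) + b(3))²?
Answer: 219961/25 ≈ 8798.4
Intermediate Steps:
b(Q) = 1/(-8 + Q)
((-119 - 1*(-213)) + b(3))² = ((-119 - 1*(-213)) + 1/(-8 + 3))² = ((-119 + 213) + 1/(-5))² = (94 - ⅕)² = (469/5)² = 219961/25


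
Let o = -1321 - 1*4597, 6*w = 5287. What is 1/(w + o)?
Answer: -6/30221 ≈ -0.00019854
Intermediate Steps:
w = 5287/6 (w = (1/6)*5287 = 5287/6 ≈ 881.17)
o = -5918 (o = -1321 - 4597 = -5918)
1/(w + o) = 1/(5287/6 - 5918) = 1/(-30221/6) = -6/30221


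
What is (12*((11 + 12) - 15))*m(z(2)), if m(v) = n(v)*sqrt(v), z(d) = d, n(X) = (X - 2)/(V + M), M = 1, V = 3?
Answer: 0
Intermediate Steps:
n(X) = -1/2 + X/4 (n(X) = (X - 2)/(3 + 1) = (-2 + X)/4 = (-2 + X)*(1/4) = -1/2 + X/4)
m(v) = sqrt(v)*(-1/2 + v/4) (m(v) = (-1/2 + v/4)*sqrt(v) = sqrt(v)*(-1/2 + v/4))
(12*((11 + 12) - 15))*m(z(2)) = (12*((11 + 12) - 15))*(sqrt(2)*(-2 + 2)/4) = (12*(23 - 15))*((1/4)*sqrt(2)*0) = (12*8)*0 = 96*0 = 0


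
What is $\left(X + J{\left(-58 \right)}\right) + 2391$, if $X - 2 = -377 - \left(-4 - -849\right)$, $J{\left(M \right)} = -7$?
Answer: $1164$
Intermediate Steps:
$X = -1220$ ($X = 2 - \left(373 + 849\right) = 2 - 1222 = -1220$)
$\left(X + J{\left(-58 \right)}\right) + 2391 = \left(-1220 - 7\right) + 2391 = -1227 + 2391 = 1164$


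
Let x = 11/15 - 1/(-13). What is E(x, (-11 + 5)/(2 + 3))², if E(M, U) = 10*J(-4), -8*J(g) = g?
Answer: 25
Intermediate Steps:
J(g) = -g/8
x = 158/195 (x = 11*(1/15) - 1*(-1/13) = 11/15 + 1/13 = 158/195 ≈ 0.81026)
E(M, U) = 5 (E(M, U) = 10*(-⅛*(-4)) = 10*(½) = 5)
E(x, (-11 + 5)/(2 + 3))² = 5² = 25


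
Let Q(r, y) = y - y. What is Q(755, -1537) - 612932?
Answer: -612932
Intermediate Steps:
Q(r, y) = 0
Q(755, -1537) - 612932 = 0 - 612932 = -612932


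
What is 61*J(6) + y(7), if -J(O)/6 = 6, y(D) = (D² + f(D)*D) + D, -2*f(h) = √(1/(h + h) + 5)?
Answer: -2140 - √994/4 ≈ -2147.9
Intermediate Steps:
f(h) = -√(5 + 1/(2*h))/2 (f(h) = -√(1/(h + h) + 5)/2 = -√(1/(2*h) + 5)/2 = -√(5 + 1/(2*h))/2)
y(D) = D + D² - D*√(20 + 2/D)/4 (y(D) = (D² + (-√(20 + 2/D)/4)*D) + D = (D² - D*√(20 + 2/D)/4) + D = D + D² - D*√(20 + 2/D)/4)
J(O) = -36 (J(O) = -6*6 = -36)
61*J(6) + y(7) = 61*(-36) + 7*(1 + 7 - √(20 + 2/7)/4) = -2196 + 7*(1 + 7 - √(20 + 2*(⅐))/4) = -2196 + 7*(1 + 7 - √(20 + 2/7)/4) = -2196 + 7*(1 + 7 - √994/28) = -2196 + 7*(8 - √994/28) = -2196 + (56 - √994/4) = -2140 - √994/4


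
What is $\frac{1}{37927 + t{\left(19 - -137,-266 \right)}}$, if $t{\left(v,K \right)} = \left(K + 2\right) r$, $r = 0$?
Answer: $\frac{1}{37927} \approx 2.6366 \cdot 10^{-5}$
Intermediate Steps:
$t{\left(v,K \right)} = 0$ ($t{\left(v,K \right)} = \left(K + 2\right) 0 = \left(2 + K\right) 0 = 0$)
$\frac{1}{37927 + t{\left(19 - -137,-266 \right)}} = \frac{1}{37927 + 0} = \frac{1}{37927}$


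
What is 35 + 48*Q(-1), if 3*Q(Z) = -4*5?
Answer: -285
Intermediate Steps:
Q(Z) = -20/3 (Q(Z) = (-4*5)/3 = (1/3)*(-20) = -20/3)
35 + 48*Q(-1) = 35 + 48*(-20/3) = 35 - 320 = -285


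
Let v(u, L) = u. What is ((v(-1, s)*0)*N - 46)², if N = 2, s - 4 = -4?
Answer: 2116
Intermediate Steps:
s = 0 (s = 4 - 4 = 0)
((v(-1, s)*0)*N - 46)² = (-1*0*2 - 46)² = (0*2 - 46)² = (0 - 46)² = (-46)² = 2116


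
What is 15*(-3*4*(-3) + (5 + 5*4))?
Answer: 915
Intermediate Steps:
15*(-3*4*(-3) + (5 + 5*4)) = 15*(-12*(-3) + (5 + 20)) = 15*(36 + 25) = 15*61 = 915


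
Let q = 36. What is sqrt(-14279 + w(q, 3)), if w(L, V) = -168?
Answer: I*sqrt(14447) ≈ 120.2*I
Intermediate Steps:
sqrt(-14279 + w(q, 3)) = sqrt(-14279 - 168) = sqrt(-14447) = I*sqrt(14447)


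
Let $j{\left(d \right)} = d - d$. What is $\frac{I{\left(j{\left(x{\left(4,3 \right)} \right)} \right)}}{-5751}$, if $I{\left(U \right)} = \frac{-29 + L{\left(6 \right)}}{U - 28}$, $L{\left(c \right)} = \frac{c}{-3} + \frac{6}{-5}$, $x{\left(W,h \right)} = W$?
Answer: $- \frac{23}{115020} \approx -0.00019997$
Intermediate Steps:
$j{\left(d \right)} = 0$
$L{\left(c \right)} = - \frac{6}{5} - \frac{c}{3}$ ($L{\left(c \right)} = c \left(- \frac{1}{3}\right) + 6 \left(- \frac{1}{5}\right) = - \frac{c}{3} - \frac{6}{5} = - \frac{6}{5} - \frac{c}{3}$)
$I{\left(U \right)} = - \frac{161}{5 \left(-28 + U\right)}$ ($I{\left(U \right)} = \frac{-29 - \frac{16}{5}}{U - 28} = \frac{-29 - \frac{16}{5}}{-28 + U} = - \frac{161}{5 \left(-28 + U\right)}$)
$\frac{I{\left(j{\left(x{\left(4,3 \right)} \right)} \right)}}{-5751} = \frac{\left(-161\right) \frac{1}{-140 + 5 \cdot 0}}{-5751} = - \frac{161}{-140 + 0} \left(- \frac{1}{5751}\right) = - \frac{161}{-140} \left(- \frac{1}{5751}\right) = \left(-161\right) \left(- \frac{1}{140}\right) \left(- \frac{1}{5751}\right) = \frac{23}{20} \left(- \frac{1}{5751}\right) = - \frac{23}{115020}$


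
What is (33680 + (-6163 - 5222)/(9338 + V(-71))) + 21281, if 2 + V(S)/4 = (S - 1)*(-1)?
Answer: 176201171/3206 ≈ 54960.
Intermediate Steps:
V(S) = -4 - 4*S (V(S) = -8 + 4*((S - 1)*(-1)) = -8 + 4*((-1 + S)*(-1)) = -8 + 4*(1 - S) = -8 + (4 - 4*S) = -4 - 4*S)
(33680 + (-6163 - 5222)/(9338 + V(-71))) + 21281 = (33680 + (-6163 - 5222)/(9338 + (-4 - 4*(-71)))) + 21281 = (33680 - 11385/(9338 + (-4 + 284))) + 21281 = (33680 - 11385/(9338 + 280)) + 21281 = (33680 - 11385/9618) + 21281 = (33680 - 11385*1/9618) + 21281 = (33680 - 3795/3206) + 21281 = 107974285/3206 + 21281 = 176201171/3206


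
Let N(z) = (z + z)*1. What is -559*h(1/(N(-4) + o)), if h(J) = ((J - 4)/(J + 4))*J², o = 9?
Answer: 1677/5 ≈ 335.40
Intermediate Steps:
N(z) = 2*z (N(z) = (2*z)*1 = 2*z)
h(J) = J²*(-4 + J)/(4 + J) (h(J) = ((-4 + J)/(4 + J))*J² = J²*(-4 + J)/(4 + J))
-559*h(1/(N(-4) + o)) = -559*(1/(2*(-4) + 9))²*(-4 + 1/(2*(-4) + 9))/(4 + 1/(2*(-4) + 9)) = -559*(1/(-8 + 9))²*(-4 + 1/(-8 + 9))/(4 + 1/(-8 + 9)) = -559*(1/1)²*(-4 + 1/1)/(4 + 1/1) = -559*1²*(-4 + 1)/(4 + 1) = -559*(-3)/5 = -559*(-⅗) = 1677/5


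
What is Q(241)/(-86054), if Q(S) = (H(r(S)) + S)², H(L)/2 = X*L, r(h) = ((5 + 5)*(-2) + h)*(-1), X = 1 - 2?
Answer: -466489/86054 ≈ -5.4209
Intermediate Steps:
X = -1
r(h) = 20 - h (r(h) = (10*(-2) + h)*(-1) = (-20 + h)*(-1) = 20 - h)
H(L) = -2*L (H(L) = 2*(-L) = -2*L)
Q(S) = (-40 + 3*S)² (Q(S) = (-2*(20 - S) + S)² = ((-40 + 2*S) + S)² = (-40 + 3*S)²)
Q(241)/(-86054) = (-40 + 3*241)²/(-86054) = (-40 + 723)²*(-1/86054) = 683²*(-1/86054) = 466489*(-1/86054) = -466489/86054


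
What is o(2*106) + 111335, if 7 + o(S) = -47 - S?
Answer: 111069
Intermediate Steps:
o(S) = -54 - S (o(S) = -7 + (-47 - S) = -54 - S)
o(2*106) + 111335 = (-54 - 2*106) + 111335 = (-54 - 1*212) + 111335 = (-54 - 212) + 111335 = -266 + 111335 = 111069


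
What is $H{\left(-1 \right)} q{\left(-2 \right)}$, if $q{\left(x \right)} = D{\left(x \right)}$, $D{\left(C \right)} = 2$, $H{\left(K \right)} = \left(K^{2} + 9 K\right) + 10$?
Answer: $4$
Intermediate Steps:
$H{\left(K \right)} = 10 + K^{2} + 9 K$
$q{\left(x \right)} = 2$
$H{\left(-1 \right)} q{\left(-2 \right)} = \left(10 + \left(-1\right)^{2} + 9 \left(-1\right)\right) 2 = \left(10 + 1 - 9\right) 2 = 2 \cdot 2 = 4$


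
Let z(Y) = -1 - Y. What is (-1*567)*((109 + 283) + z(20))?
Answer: -210357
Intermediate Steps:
(-1*567)*((109 + 283) + z(20)) = (-1*567)*((109 + 283) + (-1 - 1*20)) = -567*(392 + (-1 - 20)) = -567*(392 - 21) = -567*371 = -210357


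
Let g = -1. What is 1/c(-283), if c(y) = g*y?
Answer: 1/283 ≈ 0.0035336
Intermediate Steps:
c(y) = -y
1/c(-283) = 1/(-1*(-283)) = 1/283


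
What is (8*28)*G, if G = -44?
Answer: -9856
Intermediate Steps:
(8*28)*G = (8*28)*(-44) = 224*(-44) = -9856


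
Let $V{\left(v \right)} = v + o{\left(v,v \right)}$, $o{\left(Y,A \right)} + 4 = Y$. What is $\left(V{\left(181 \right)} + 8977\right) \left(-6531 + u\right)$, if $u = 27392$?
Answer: $194737435$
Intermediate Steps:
$o{\left(Y,A \right)} = -4 + Y$
$V{\left(v \right)} = -4 + 2 v$ ($V{\left(v \right)} = v + \left(-4 + v\right) = -4 + 2 v$)
$\left(V{\left(181 \right)} + 8977\right) \left(-6531 + u\right) = \left(\left(-4 + 2 \cdot 181\right) + 8977\right) \left(-6531 + 27392\right) = \left(\left(-4 + 362\right) + 8977\right) 20861 = \left(358 + 8977\right) 20861 = 9335 \cdot 20861 = 194737435$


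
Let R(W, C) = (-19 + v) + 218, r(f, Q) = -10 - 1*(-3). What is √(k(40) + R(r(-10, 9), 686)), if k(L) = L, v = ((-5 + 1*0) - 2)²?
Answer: 12*√2 ≈ 16.971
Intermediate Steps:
r(f, Q) = -7 (r(f, Q) = -10 + 3 = -7)
v = 49 (v = ((-5 + 0) - 2)² = (-5 - 2)² = (-7)² = 49)
R(W, C) = 248 (R(W, C) = (-19 + 49) + 218 = 30 + 218 = 248)
√(k(40) + R(r(-10, 9), 686)) = √(40 + 248) = √288 = 12*√2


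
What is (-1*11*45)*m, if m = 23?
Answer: -11385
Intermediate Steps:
(-1*11*45)*m = (-1*11*45)*23 = -11*45*23 = -495*23 = -11385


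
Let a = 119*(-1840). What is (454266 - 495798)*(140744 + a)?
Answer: 3248466912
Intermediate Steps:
a = -218960
(454266 - 495798)*(140744 + a) = (454266 - 495798)*(140744 - 218960) = -41532*(-78216) = 3248466912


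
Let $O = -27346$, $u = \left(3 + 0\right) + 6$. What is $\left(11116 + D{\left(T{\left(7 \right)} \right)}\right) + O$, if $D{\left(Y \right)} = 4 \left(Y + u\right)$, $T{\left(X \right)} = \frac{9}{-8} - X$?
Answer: $- \frac{32453}{2} \approx -16227.0$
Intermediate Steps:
$T{\left(X \right)} = - \frac{9}{8} - X$ ($T{\left(X \right)} = 9 \left(- \frac{1}{8}\right) - X = - \frac{9}{8} - X$)
$u = 9$ ($u = 3 + 6 = 9$)
$D{\left(Y \right)} = 36 + 4 Y$ ($D{\left(Y \right)} = 4 \left(Y + 9\right) = 4 \left(9 + Y\right) = 36 + 4 Y$)
$\left(11116 + D{\left(T{\left(7 \right)} \right)}\right) + O = \left(11116 + \left(36 + 4 \left(- \frac{9}{8} - 7\right)\right)\right) - 27346 = \left(11116 + \left(36 + 4 \left(- \frac{65}{8}\right)\right)\right) - 27346 = \left(11116 + \left(36 - \frac{65}{2}\right)\right) - 27346 = \left(11116 + \frac{7}{2}\right) - 27346 = \frac{22239}{2} - 27346 = - \frac{32453}{2}$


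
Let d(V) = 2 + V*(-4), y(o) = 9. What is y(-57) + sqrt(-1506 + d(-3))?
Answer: 9 + 2*I*sqrt(373) ≈ 9.0 + 38.626*I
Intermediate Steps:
d(V) = 2 - 4*V
y(-57) + sqrt(-1506 + d(-3)) = 9 + sqrt(-1506 + (2 - 4*(-3))) = 9 + sqrt(-1506 + (2 + 12)) = 9 + sqrt(-1506 + 14) = 9 + sqrt(-1492) = 9 + 2*I*sqrt(373)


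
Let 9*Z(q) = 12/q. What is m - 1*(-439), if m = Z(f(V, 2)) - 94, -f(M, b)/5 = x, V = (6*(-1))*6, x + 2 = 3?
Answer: 5171/15 ≈ 344.73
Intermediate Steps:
x = 1 (x = -2 + 3 = 1)
V = -36 (V = -6*6 = -36)
f(M, b) = -5 (f(M, b) = -5*1 = -5)
Z(q) = 4/(3*q) (Z(q) = (12/q)/9 = 4/(3*q))
m = -1414/15 (m = (4/3)/(-5) - 94 = (4/3)*(-1/5) - 94 = -4/15 - 94 = -1414/15 ≈ -94.267)
m - 1*(-439) = -1414/15 - 1*(-439) = -1414/15 + 439 = 5171/15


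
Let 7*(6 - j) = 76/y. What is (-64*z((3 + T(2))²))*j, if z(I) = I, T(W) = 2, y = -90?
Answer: -616960/63 ≈ -9793.0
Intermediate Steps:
j = 1928/315 (j = 6 - 76/(7*(-90)) = 6 - 76*(-1)/(7*90) = 6 - ⅐*(-38/45) = 6 + 38/315 = 1928/315 ≈ 6.1206)
(-64*z((3 + T(2))²))*j = -64*(3 + 2)²*(1928/315) = -64*5²*(1928/315) = -64*25*(1928/315) = -1600*1928/315 = -616960/63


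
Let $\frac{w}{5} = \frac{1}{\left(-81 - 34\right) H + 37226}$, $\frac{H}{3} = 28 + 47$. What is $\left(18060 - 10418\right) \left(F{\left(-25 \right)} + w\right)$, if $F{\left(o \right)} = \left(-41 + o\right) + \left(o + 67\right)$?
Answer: $- \frac{2081825998}{11351} \approx -1.834 \cdot 10^{5}$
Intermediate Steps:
$H = 225$ ($H = 3 \left(28 + 47\right) = 3 \cdot 75 = 225$)
$w = \frac{5}{11351}$ ($w = \frac{5}{\left(-81 - 34\right) 225 + 37226} = \frac{5}{\left(-115\right) 225 + 37226} = \frac{5}{-25875 + 37226} = \frac{5}{11351} \approx 0.00044049$)
$F{\left(o \right)} = 26 + 2 o$ ($F{\left(o \right)} = \left(-41 + o\right) + \left(67 + o\right) = 26 + 2 o$)
$\left(18060 - 10418\right) \left(F{\left(-25 \right)} + w\right) = \left(18060 - 10418\right) \left(\left(26 + 2 \left(-25\right)\right) + \frac{5}{11351}\right) = 7642 \left(\left(26 - 50\right) + \frac{5}{11351}\right) = 7642 \left(-24 + \frac{5}{11351}\right) = 7642 \left(- \frac{272419}{11351}\right) = - \frac{2081825998}{11351}$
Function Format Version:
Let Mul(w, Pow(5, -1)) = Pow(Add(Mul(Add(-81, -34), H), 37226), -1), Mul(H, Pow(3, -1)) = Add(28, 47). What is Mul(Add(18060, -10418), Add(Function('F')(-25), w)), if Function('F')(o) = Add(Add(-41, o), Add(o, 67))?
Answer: Rational(-2081825998, 11351) ≈ -1.8340e+5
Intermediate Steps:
H = 225 (H = Mul(3, Add(28, 47)) = Mul(3, 75) = 225)
w = Rational(5, 11351) (w = Mul(5, Pow(Add(Mul(Add(-81, -34), 225), 37226), -1)) = Mul(5, Pow(Add(Mul(-115, 225), 37226), -1)) = Mul(5, Pow(Add(-25875, 37226), -1)) = Mul(5, Pow(11351, -1)) = Mul(5, Rational(1, 11351)) = Rational(5, 11351) ≈ 0.00044049)
Function('F')(o) = Add(26, Mul(2, o)) (Function('F')(o) = Add(Add(-41, o), Add(67, o)) = Add(26, Mul(2, o)))
Mul(Add(18060, -10418), Add(Function('F')(-25), w)) = Mul(Add(18060, -10418), Add(Add(26, Mul(2, -25)), Rational(5, 11351))) = Mul(7642, Add(Add(26, -50), Rational(5, 11351))) = Mul(7642, Add(-24, Rational(5, 11351))) = Mul(7642, Rational(-272419, 11351)) = Rational(-2081825998, 11351)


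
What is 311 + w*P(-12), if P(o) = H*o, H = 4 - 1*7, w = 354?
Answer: 13055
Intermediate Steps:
H = -3 (H = 4 - 7 = -3)
P(o) = -3*o
311 + w*P(-12) = 311 + 354*(-3*(-12)) = 311 + 354*36 = 311 + 12744 = 13055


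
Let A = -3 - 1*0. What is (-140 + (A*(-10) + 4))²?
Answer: 11236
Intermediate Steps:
A = -3 (A = -3 + 0 = -3)
(-140 + (A*(-10) + 4))² = (-140 + (-3*(-10) + 4))² = (-140 + (30 + 4))² = (-140 + 34)² = (-106)² = 11236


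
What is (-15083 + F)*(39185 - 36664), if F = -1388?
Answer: -41523391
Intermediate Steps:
(-15083 + F)*(39185 - 36664) = (-15083 - 1388)*(39185 - 36664) = -16471*2521 = -41523391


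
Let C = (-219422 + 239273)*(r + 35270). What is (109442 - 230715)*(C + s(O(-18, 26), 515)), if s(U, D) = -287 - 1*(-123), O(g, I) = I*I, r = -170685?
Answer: 325996780477817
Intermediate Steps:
O(g, I) = I²
s(U, D) = -164 (s(U, D) = -287 + 123 = -164)
C = -2688123165 (C = (-219422 + 239273)*(-170685 + 35270) = 19851*(-135415) = -2688123165)
(109442 - 230715)*(C + s(O(-18, 26), 515)) = (109442 - 230715)*(-2688123165 - 164) = -121273*(-2688123329) = 325996780477817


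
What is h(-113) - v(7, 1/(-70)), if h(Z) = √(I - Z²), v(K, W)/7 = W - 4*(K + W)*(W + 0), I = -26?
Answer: -943/350 + I*√12795 ≈ -2.6943 + 113.11*I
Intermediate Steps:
v(K, W) = 7*W - 28*W*(K + W) (v(K, W) = 7*(W - 4*(K + W)*(W + 0)) = 7*(W - 4*(K + W)*W) = 7*(W - 4*W*(K + W)) = 7*W - 28*W*(K + W))
h(Z) = √(-26 - Z²)
h(-113) - v(7, 1/(-70)) = √(-26 - 1*(-113)²) - 7*(1 - 4*7 - 4/(-70))/(-70) = √(-26 - 1*12769) - 7*(-1)*(1 - 28 - 4*(-1/70))/70 = √(-26 - 12769) - 7*(-1)*(1 - 28 + 2/35)/70 = √(-12795) - 7*(-1)*(-943)/(70*35) = I*√12795 - 1*943/350 = I*√12795 - 943/350 = -943/350 + I*√12795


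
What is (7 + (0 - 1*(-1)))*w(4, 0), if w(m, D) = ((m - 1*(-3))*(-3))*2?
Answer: -336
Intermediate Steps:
w(m, D) = -18 - 6*m (w(m, D) = ((m + 3)*(-3))*2 = ((3 + m)*(-3))*2 = (-9 - 3*m)*2 = -18 - 6*m)
(7 + (0 - 1*(-1)))*w(4, 0) = (7 + (0 - 1*(-1)))*(-18 - 6*4) = (7 + (0 + 1))*(-18 - 24) = (7 + 1)*(-42) = 8*(-42) = -336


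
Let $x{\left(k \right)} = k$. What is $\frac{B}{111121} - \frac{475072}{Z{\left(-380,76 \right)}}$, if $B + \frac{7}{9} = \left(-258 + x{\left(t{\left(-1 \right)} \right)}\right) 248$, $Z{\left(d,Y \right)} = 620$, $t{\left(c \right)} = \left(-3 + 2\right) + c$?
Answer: $- \frac{118868521037}{155013795} \approx -766.83$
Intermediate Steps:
$t{\left(c \right)} = -1 + c$
$B = - \frac{580327}{9}$ ($B = - \frac{7}{9} + \left(-258 - 2\right) 248 = - \frac{7}{9} - 64480 = - \frac{580327}{9} \approx -64481.0$)
$\frac{B}{111121} - \frac{475072}{Z{\left(-380,76 \right)}} = - \frac{580327}{9 \cdot 111121} - \frac{475072}{620} = \left(- \frac{580327}{9}\right) \frac{1}{111121} - \frac{118768}{155} = - \frac{580327}{1000089} - \frac{118768}{155} = - \frac{118868521037}{155013795}$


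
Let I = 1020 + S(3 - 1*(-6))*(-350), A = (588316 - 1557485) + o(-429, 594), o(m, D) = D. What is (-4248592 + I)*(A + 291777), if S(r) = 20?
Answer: 2879485820456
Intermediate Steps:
A = -968575 (A = (588316 - 1557485) + 594 = -969169 + 594 = -968575)
I = -5980 (I = 1020 + 20*(-350) = 1020 - 7000 = -5980)
(-4248592 + I)*(A + 291777) = (-4248592 - 5980)*(-968575 + 291777) = -4254572*(-676798) = 2879485820456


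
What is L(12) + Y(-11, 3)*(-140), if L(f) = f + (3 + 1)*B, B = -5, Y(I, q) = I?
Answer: 1532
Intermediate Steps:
L(f) = -20 + f (L(f) = f + (3 + 1)*(-5) = f + 4*(-5) = f - 20 = -20 + f)
L(12) + Y(-11, 3)*(-140) = (-20 + 12) - 11*(-140) = -8 + 1540 = 1532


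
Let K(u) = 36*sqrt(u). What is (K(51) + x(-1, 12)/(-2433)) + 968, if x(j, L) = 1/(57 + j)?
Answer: 131888063/136248 + 36*sqrt(51) ≈ 1225.1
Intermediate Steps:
(K(51) + x(-1, 12)/(-2433)) + 968 = (36*sqrt(51) + 1/((57 - 1)*(-2433))) + 968 = (36*sqrt(51) - 1/2433/56) + 968 = (36*sqrt(51) + (1/56)*(-1/2433)) + 968 = (36*sqrt(51) - 1/136248) + 968 = (-1/136248 + 36*sqrt(51)) + 968 = 131888063/136248 + 36*sqrt(51)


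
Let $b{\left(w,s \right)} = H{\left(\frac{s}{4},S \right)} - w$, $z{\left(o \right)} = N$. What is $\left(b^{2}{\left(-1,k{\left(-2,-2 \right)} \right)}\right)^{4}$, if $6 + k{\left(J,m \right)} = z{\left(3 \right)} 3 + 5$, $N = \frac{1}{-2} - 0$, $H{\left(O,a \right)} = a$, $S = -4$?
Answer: $6561$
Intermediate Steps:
$N = - \frac{1}{2}$ ($N = - \frac{1}{2} + 0 = - \frac{1}{2} \approx -0.5$)
$z{\left(o \right)} = - \frac{1}{2}$
$k{\left(J,m \right)} = - \frac{5}{2}$ ($k{\left(J,m \right)} = -6 + \left(\left(- \frac{1}{2}\right) 3 + 5\right) = -6 + \left(- \frac{3}{2} + 5\right) = -6 + \frac{7}{2} = - \frac{5}{2}$)
$b{\left(w,s \right)} = -4 - w$
$\left(b^{2}{\left(-1,k{\left(-2,-2 \right)} \right)}\right)^{4} = \left(\left(-4 - -1\right)^{2}\right)^{4} = \left(\left(-4 + 1\right)^{2}\right)^{4} = \left(\left(-3\right)^{2}\right)^{4} = 9^{4} = 6561$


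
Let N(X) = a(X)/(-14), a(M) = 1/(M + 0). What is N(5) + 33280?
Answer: 2329599/70 ≈ 33280.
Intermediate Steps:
a(M) = 1/M
N(X) = -1/(14*X) (N(X) = 1/(X*(-14)) = -1/14/X = -1/(14*X))
N(5) + 33280 = -1/14/5 + 33280 = -1/14*⅕ + 33280 = -1/70 + 33280 = 2329599/70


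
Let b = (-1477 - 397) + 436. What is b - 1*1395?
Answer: -2833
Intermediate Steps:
b = -1438 (b = -1874 + 436 = -1438)
b - 1*1395 = -1438 - 1*1395 = -1438 - 1395 = -2833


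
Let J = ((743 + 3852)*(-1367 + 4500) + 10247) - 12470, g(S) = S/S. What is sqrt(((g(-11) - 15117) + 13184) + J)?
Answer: 2*sqrt(3597995) ≈ 3793.7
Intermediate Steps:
g(S) = 1
J = 14393912 (J = (4595*3133 + 10247) - 12470 = (14396135 + 10247) - 12470 = 14406382 - 12470 = 14393912)
sqrt(((g(-11) - 15117) + 13184) + J) = sqrt(((1 - 15117) + 13184) + 14393912) = sqrt((-15116 + 13184) + 14393912) = sqrt(-1932 + 14393912) = sqrt(14391980) = 2*sqrt(3597995)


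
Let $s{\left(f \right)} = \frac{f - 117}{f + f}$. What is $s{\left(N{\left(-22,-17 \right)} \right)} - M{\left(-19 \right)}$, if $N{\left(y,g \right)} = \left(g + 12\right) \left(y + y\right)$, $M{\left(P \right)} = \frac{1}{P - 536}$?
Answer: $\frac{11521}{48840} \approx 0.23589$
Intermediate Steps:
$M{\left(P \right)} = \frac{1}{-536 + P}$
$N{\left(y,g \right)} = 2 y \left(12 + g\right)$ ($N{\left(y,g \right)} = \left(12 + g\right) 2 y = 2 y \left(12 + g\right)$)
$s{\left(f \right)} = \frac{-117 + f}{2 f}$
$s{\left(N{\left(-22,-17 \right)} \right)} - M{\left(-19 \right)} = \frac{-117 + 2 \left(-22\right) \left(12 - 17\right)}{2 \cdot 2 \left(-22\right) \left(12 - 17\right)} - \frac{1}{-536 - 19} = \frac{-117 + 2 \left(-22\right) \left(-5\right)}{2 \cdot 2 \left(-22\right) \left(-5\right)} - \frac{1}{-555} = \frac{-117 + 220}{2 \cdot 220} - - \frac{1}{555} = \frac{1}{2} \cdot \frac{1}{220} \cdot 103 + \frac{1}{555} = \frac{103}{440} + \frac{1}{555} = \frac{11521}{48840}$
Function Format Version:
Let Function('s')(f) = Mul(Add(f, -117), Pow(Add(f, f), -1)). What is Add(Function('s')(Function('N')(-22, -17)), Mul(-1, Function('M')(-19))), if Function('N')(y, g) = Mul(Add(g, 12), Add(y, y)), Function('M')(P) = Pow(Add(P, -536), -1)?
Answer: Rational(11521, 48840) ≈ 0.23589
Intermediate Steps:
Function('M')(P) = Pow(Add(-536, P), -1)
Function('N')(y, g) = Mul(2, y, Add(12, g)) (Function('N')(y, g) = Mul(Add(12, g), Mul(2, y)) = Mul(2, y, Add(12, g)))
Function('s')(f) = Mul(Rational(1, 2), Pow(f, -1), Add(-117, f)) (Function('s')(f) = Mul(Add(-117, f), Pow(Mul(2, f), -1)) = Mul(Add(-117, f), Mul(Rational(1, 2), Pow(f, -1))) = Mul(Rational(1, 2), Pow(f, -1), Add(-117, f)))
Add(Function('s')(Function('N')(-22, -17)), Mul(-1, Function('M')(-19))) = Add(Mul(Rational(1, 2), Pow(Mul(2, -22, Add(12, -17)), -1), Add(-117, Mul(2, -22, Add(12, -17)))), Mul(-1, Pow(Add(-536, -19), -1))) = Add(Mul(Rational(1, 2), Pow(Mul(2, -22, -5), -1), Add(-117, Mul(2, -22, -5))), Mul(-1, Pow(-555, -1))) = Add(Mul(Rational(1, 2), Pow(220, -1), Add(-117, 220)), Mul(-1, Rational(-1, 555))) = Add(Mul(Rational(1, 2), Rational(1, 220), 103), Rational(1, 555)) = Add(Rational(103, 440), Rational(1, 555)) = Rational(11521, 48840)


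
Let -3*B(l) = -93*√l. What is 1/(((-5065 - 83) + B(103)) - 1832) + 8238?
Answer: 400543226266/48621417 - 31*√103/48621417 ≈ 8238.0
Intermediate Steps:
B(l) = 31*√l (B(l) = -(-31)*√l = 31*√l)
1/(((-5065 - 83) + B(103)) - 1832) + 8238 = 1/(((-5065 - 83) + 31*√103) - 1832) + 8238 = 1/((-5148 + 31*√103) - 1832) + 8238 = 1/(-6980 + 31*√103) + 8238 = 8238 + 1/(-6980 + 31*√103)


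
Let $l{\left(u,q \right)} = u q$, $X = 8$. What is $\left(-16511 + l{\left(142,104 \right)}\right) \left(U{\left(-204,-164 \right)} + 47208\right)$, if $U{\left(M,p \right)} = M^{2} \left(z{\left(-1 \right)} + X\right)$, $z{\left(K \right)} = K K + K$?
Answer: $-662577048$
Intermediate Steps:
$z{\left(K \right)} = K + K^{2}$ ($z{\left(K \right)} = K^{2} + K = K + K^{2}$)
$l{\left(u,q \right)} = q u$
$U{\left(M,p \right)} = 8 M^{2}$ ($U{\left(M,p \right)} = M^{2} \left(- (1 - 1) + 8\right) = M^{2} \left(\left(-1\right) 0 + 8\right) = M^{2} \left(0 + 8\right) = M^{2} \cdot 8 = 8 M^{2}$)
$\left(-16511 + l{\left(142,104 \right)}\right) \left(U{\left(-204,-164 \right)} + 47208\right) = \left(-16511 + 104 \cdot 142\right) \left(8 \left(-204\right)^{2} + 47208\right) = \left(-16511 + 14768\right) \left(8 \cdot 41616 + 47208\right) = - 1743 \left(332928 + 47208\right) = \left(-1743\right) 380136 = -662577048$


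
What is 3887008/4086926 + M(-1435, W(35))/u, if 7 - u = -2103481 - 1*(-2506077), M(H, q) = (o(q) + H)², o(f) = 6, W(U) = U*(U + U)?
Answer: -3390401896127/822675725707 ≈ -4.1212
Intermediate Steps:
W(U) = 2*U² (W(U) = U*(2*U) = 2*U²)
M(H, q) = (6 + H)²
u = -402589 (u = 7 - (-2103481 - 1*(-2506077)) = 7 - (-2103481 + 2506077) = 7 - 1*402596 = 7 - 402596 = -402589)
3887008/4086926 + M(-1435, W(35))/u = 3887008/4086926 + (6 - 1435)²/(-402589) = 3887008*(1/4086926) + (-1429)²*(-1/402589) = 1943504/2043463 + 2042041*(-1/402589) = 1943504/2043463 - 2042041/402589 = -3390401896127/822675725707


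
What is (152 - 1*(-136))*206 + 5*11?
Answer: 59383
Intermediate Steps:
(152 - 1*(-136))*206 + 5*11 = (152 + 136)*206 + 55 = 288*206 + 55 = 59328 + 55 = 59383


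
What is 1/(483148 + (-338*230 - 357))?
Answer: 1/405051 ≈ 2.4688e-6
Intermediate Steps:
1/(483148 + (-338*230 - 357)) = 1/(483148 + (-77740 - 357)) = 1/(483148 - 78097) = 1/405051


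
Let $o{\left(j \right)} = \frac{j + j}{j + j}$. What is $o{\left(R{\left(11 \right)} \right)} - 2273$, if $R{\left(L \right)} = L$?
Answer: $-2272$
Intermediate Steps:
$o{\left(j \right)} = 1$ ($o{\left(j \right)} = \frac{2 j}{2 j} = 2 j \frac{1}{2 j} = 1$)
$o{\left(R{\left(11 \right)} \right)} - 2273 = 1 - 2273 = -2272$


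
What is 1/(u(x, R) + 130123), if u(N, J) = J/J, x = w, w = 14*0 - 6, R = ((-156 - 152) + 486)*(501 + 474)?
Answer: 1/130124 ≈ 7.6850e-6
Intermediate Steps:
R = 173550 (R = (-308 + 486)*975 = 178*975 = 173550)
w = -6 (w = 0 - 6 = -6)
x = -6
u(N, J) = 1
1/(u(x, R) + 130123) = 1/(1 + 130123) = 1/130124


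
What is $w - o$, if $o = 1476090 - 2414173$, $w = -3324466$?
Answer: $-2386383$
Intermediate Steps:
$o = -938083$ ($o = 1476090 - 2414173 = -938083$)
$w - o = -3324466 - -938083 = -3324466 + 938083 = -2386383$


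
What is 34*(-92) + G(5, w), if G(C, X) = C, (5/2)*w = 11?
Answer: -3123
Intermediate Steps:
w = 22/5 (w = (2/5)*11 = 22/5 ≈ 4.4000)
34*(-92) + G(5, w) = 34*(-92) + 5 = -3128 + 5 = -3123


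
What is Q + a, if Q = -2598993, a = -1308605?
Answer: -3907598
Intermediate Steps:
Q + a = -2598993 - 1308605 = -3907598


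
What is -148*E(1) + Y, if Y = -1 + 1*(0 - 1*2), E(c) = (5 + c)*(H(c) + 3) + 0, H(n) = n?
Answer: -3555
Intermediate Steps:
E(c) = (3 + c)*(5 + c) (E(c) = (5 + c)*(c + 3) + 0 = (5 + c)*(3 + c) + 0 = (3 + c)*(5 + c) + 0 = (3 + c)*(5 + c))
Y = -3 (Y = -1 + 1*(0 - 2) = -1 + 1*(-2) = -1 - 2 = -3)
-148*E(1) + Y = -148*(15 + 1**2 + 8*1) - 3 = -148*(15 + 1 + 8) - 3 = -148*24 - 3 = -3552 - 3 = -3555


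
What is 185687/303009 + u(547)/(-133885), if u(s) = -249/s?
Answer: 13598880534506/22190892900855 ≈ 0.61281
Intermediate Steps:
185687/303009 + u(547)/(-133885) = 185687/303009 - 249/547/(-133885) = 185687*(1/303009) - 249*1/547*(-1/133885) = 185687/303009 - 249/547*(-1/133885) = 185687/303009 + 249/73235095 = 13598880534506/22190892900855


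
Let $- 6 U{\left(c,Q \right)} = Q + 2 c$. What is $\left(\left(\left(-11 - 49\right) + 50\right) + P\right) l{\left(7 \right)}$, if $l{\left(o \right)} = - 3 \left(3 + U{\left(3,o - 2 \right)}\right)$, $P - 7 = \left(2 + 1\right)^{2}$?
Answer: $-21$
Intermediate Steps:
$P = 16$ ($P = 7 + \left(2 + 1\right)^{2} = 7 + 3^{2} = 7 + 9 = 16$)
$U{\left(c,Q \right)} = - \frac{c}{3} - \frac{Q}{6}$ ($U{\left(c,Q \right)} = - \frac{Q + 2 c}{6} = - \frac{c}{3} - \frac{Q}{6}$)
$l{\left(o \right)} = -7 + \frac{o}{2}$ ($l{\left(o \right)} = - 3 \left(3 - \left(1 + \frac{o - 2}{6}\right)\right) = - 3 \left(3 - \left(1 + \frac{-2 + o}{6}\right)\right) = - 3 \left(3 - \left(\frac{2}{3} + \frac{o}{6}\right)\right) = - 3 \left(\frac{7}{3} - \frac{o}{6}\right) = -7 + \frac{o}{2}$)
$\left(\left(\left(-11 - 49\right) + 50\right) + P\right) l{\left(7 \right)} = \left(\left(\left(-11 - 49\right) + 50\right) + 16\right) \left(-7 + \frac{1}{2} \cdot 7\right) = \left(\left(-60 + 50\right) + 16\right) \left(-7 + \frac{7}{2}\right) = \left(-10 + 16\right) \left(- \frac{7}{2}\right) = 6 \left(- \frac{7}{2}\right) = -21$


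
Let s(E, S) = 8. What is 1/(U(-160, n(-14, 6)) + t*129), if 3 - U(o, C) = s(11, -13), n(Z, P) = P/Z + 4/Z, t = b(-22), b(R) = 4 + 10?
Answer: 1/1801 ≈ 0.00055525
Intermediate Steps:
b(R) = 14
t = 14
n(Z, P) = 4/Z + P/Z
U(o, C) = -5 (U(o, C) = 3 - 1*8 = 3 - 8 = -5)
1/(U(-160, n(-14, 6)) + t*129) = 1/(-5 + 14*129) = 1/(-5 + 1806) = 1/1801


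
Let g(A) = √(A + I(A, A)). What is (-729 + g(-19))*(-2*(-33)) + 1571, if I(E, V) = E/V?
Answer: -46543 + 198*I*√2 ≈ -46543.0 + 280.01*I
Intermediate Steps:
g(A) = √(1 + A) (g(A) = √(A + A/A) = √(A + 1) = √(1 + A))
(-729 + g(-19))*(-2*(-33)) + 1571 = (-729 + √(1 - 19))*(-2*(-33)) + 1571 = (-729 + √(-18))*66 + 1571 = (-729 + 3*I*√2)*66 + 1571 = (-48114 + 198*I*√2) + 1571 = -46543 + 198*I*√2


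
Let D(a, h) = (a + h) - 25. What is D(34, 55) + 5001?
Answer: 5065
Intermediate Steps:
D(a, h) = -25 + a + h
D(34, 55) + 5001 = (-25 + 34 + 55) + 5001 = 64 + 5001 = 5065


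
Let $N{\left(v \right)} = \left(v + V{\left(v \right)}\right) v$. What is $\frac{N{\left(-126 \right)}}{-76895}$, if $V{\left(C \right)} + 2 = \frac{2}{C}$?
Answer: $- \frac{3226}{15379} \approx -0.20977$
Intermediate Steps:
$V{\left(C \right)} = -2 + \frac{2}{C}$
$N{\left(v \right)} = v \left(-2 + v + \frac{2}{v}\right)$ ($N{\left(v \right)} = \left(v - \left(2 - \frac{2}{v}\right)\right) v = \left(-2 + v + \frac{2}{v}\right) v = v \left(-2 + v + \frac{2}{v}\right)$)
$\frac{N{\left(-126 \right)}}{-76895} = \frac{2 - 126 \left(-2 - 126\right)}{-76895} = \left(2 - -16128\right) \left(- \frac{1}{76895}\right) = \left(2 + 16128\right) \left(- \frac{1}{76895}\right) = 16130 \left(- \frac{1}{76895}\right) = - \frac{3226}{15379}$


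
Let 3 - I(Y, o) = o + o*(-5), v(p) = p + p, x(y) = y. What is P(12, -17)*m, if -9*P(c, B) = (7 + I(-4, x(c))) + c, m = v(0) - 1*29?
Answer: 2030/9 ≈ 225.56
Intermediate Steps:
v(p) = 2*p
I(Y, o) = 3 + 4*o (I(Y, o) = 3 - (o + o*(-5)) = 3 - (o - 5*o) = 3 - (-4)*o = 3 + 4*o)
m = -29 (m = 2*0 - 1*29 = 0 - 29 = -29)
P(c, B) = -10/9 - 5*c/9 (P(c, B) = -((7 + (3 + 4*c)) + c)/9 = -((10 + 4*c) + c)/9 = -(10 + 5*c)/9 = -10/9 - 5*c/9)
P(12, -17)*m = (-10/9 - 5/9*12)*(-29) = (-10/9 - 20/3)*(-29) = -70/9*(-29) = 2030/9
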